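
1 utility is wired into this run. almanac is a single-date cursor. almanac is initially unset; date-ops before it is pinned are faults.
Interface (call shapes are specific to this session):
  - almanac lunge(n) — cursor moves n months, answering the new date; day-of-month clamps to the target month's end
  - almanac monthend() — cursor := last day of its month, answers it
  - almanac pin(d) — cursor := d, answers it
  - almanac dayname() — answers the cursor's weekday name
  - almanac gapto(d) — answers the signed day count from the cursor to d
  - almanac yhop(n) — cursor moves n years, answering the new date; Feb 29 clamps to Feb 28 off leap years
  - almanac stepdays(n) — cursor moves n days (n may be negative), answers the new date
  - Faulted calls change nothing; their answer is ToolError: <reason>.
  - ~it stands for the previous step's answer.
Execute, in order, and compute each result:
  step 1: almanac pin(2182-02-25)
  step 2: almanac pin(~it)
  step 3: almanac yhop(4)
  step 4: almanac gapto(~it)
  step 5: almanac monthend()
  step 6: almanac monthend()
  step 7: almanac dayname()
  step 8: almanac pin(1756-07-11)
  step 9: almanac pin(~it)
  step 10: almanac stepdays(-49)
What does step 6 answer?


Answer: 2186-02-28

Derivation:
CALL almanac pin[d=2182-02-25]
RET  2182-02-25
CALL almanac pin[d=~it]
RET  2182-02-25
CALL almanac yhop[n=4]
RET  2186-02-25
CALL almanac gapto[d=~it]
RET  0
CALL almanac monthend[]
RET  2186-02-28
CALL almanac monthend[]
RET  2186-02-28
CALL almanac dayname[]
RET  Tuesday
CALL almanac pin[d=1756-07-11]
RET  1756-07-11
CALL almanac pin[d=~it]
RET  1756-07-11
CALL almanac stepdays[n=-49]
RET  1756-05-23


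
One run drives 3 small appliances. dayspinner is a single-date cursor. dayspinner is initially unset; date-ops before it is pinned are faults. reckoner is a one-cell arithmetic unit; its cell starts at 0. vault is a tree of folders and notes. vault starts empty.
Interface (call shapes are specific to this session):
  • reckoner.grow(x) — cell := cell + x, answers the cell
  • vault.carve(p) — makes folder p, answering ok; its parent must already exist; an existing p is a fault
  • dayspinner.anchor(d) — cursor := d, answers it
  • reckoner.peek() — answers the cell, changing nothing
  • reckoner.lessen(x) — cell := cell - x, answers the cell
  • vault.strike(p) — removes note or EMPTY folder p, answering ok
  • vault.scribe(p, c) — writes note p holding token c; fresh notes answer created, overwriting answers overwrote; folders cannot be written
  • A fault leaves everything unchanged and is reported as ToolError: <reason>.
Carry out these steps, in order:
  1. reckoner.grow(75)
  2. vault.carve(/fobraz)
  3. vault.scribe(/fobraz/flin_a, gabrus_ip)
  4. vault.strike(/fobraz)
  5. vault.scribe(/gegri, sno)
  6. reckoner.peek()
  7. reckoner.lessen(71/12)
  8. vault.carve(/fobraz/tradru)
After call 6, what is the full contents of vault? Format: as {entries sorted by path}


Answer: {fobraz/, fobraz/flin_a=gabrus_ip, gegri=sno}

Derivation:
Do: reckoner.grow[x→75]
See: 75
Do: vault.carve[p→/fobraz]
See: ok
Do: vault.scribe[p→/fobraz/flin_a; c→gabrus_ip]
See: created
Do: vault.strike[p→/fobraz]
See: ToolError: not empty
Do: vault.scribe[p→/gegri; c→sno]
See: created
Do: reckoner.peek[]
See: 75
Do: reckoner.lessen[x→71/12]
See: 829/12
Do: vault.carve[p→/fobraz/tradru]
See: ok


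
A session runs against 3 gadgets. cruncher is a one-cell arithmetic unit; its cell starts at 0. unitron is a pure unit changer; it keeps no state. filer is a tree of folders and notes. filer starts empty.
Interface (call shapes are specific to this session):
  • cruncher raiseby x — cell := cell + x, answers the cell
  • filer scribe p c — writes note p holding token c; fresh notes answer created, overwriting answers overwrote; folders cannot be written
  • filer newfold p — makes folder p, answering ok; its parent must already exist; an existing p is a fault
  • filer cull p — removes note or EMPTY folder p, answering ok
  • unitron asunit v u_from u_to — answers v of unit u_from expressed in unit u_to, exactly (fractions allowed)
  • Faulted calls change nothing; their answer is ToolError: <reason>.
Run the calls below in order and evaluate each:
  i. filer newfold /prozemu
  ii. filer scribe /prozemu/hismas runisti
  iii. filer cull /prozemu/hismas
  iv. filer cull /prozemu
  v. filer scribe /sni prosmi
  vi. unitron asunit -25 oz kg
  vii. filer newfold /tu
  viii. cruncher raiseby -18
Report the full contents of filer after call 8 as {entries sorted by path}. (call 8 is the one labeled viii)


Answer: {sni=prosmi, tu/}

Derivation:
-> filer newfold(p=/prozemu)
<- ok
-> filer scribe(p=/prozemu/hismas, c=runisti)
<- created
-> filer cull(p=/prozemu/hismas)
<- ok
-> filer cull(p=/prozemu)
<- ok
-> filer scribe(p=/sni, c=prosmi)
<- created
-> unitron asunit(v=-25, u_from=oz, u_to=kg)
<- -45359237/64000000
-> filer newfold(p=/tu)
<- ok
-> cruncher raiseby(x=-18)
<- -18


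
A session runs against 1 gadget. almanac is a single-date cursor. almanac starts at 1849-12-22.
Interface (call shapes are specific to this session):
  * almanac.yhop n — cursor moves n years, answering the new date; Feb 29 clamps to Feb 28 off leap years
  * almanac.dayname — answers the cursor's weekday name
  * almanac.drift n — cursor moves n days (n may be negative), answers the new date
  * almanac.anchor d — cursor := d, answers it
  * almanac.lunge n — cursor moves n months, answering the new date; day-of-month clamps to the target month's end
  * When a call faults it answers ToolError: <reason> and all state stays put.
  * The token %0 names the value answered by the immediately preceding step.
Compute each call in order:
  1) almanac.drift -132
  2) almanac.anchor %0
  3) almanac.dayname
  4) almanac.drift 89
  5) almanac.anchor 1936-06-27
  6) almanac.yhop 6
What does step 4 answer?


Answer: 1849-11-09

Derivation:
I use almanac.drift on n='-132', — result: 1849-08-12.
Next I call almanac.anchor on d='%0', — result: 1849-08-12.
Calling almanac.dayname, → Sunday.
I use almanac.drift on n='89', and see 1849-11-09.
Next I call almanac.anchor on d='1936-06-27': 1936-06-27.
Next I call almanac.yhop on n='6': 1942-06-27.


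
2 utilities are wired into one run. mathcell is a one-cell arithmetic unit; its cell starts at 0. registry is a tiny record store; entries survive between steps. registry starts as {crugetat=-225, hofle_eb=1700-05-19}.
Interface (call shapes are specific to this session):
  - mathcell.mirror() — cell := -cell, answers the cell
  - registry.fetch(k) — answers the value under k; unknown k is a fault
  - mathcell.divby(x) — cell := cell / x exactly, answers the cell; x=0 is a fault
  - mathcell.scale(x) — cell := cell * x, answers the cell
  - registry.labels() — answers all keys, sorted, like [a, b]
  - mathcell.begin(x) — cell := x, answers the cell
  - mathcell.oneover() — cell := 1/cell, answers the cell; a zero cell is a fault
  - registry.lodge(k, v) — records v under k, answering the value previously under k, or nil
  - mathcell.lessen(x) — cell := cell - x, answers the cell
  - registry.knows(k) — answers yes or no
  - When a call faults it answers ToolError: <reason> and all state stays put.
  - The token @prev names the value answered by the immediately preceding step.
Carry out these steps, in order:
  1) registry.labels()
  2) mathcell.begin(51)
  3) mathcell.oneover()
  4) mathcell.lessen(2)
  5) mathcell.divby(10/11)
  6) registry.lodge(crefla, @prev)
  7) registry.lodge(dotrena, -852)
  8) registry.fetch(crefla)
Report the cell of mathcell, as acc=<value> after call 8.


I try labels, — result: [crugetat, hofle_eb].
I run begin on x→51, — result: 51.
Next I call oneover: 1/51.
Calling lessen on x→2, — result: -101/51.
Using divby on x→10/11, giving -1111/510.
Next I call lodge on k→crefla, v→@prev: nil.
Next I call lodge on k→dotrena, v→-852, which returns nil.
Then fetch on k→crefla, giving -1111/510.

Answer: acc=-1111/510


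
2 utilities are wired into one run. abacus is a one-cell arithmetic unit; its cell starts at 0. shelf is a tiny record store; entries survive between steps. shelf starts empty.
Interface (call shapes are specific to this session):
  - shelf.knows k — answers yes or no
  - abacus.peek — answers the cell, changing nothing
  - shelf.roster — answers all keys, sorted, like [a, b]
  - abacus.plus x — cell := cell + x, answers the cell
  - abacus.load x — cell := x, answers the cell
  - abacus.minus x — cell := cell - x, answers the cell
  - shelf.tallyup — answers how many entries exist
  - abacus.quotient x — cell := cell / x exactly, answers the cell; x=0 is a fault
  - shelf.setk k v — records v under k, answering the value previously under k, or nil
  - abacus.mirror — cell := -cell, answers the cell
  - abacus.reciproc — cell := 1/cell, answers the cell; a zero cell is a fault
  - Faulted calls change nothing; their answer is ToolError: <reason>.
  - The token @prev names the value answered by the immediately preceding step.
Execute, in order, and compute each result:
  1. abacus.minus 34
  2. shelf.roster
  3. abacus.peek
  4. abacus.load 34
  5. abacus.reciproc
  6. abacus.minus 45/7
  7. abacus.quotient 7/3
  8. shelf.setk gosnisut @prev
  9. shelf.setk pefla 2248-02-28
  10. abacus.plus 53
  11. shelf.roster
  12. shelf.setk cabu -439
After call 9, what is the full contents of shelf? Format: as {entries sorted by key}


I call abacus.minus passing x: 34, yielding -34.
Calling shelf.roster(), — result: [].
Calling abacus.peek, — result: -34.
Using abacus.load passing x: 34, giving 34.
Using abacus.reciproc, giving 1/34.
Invoking abacus.minus passing x: 45/7, yielding -1523/238.
Calling abacus.quotient passing x: 7/3, → -4569/1666.
I run shelf.setk passing k: gosnisut, v: @prev: nil.
Invoking shelf.setk passing k: pefla, v: 2248-02-28, and get nil.
Using abacus.plus passing x: 53, and see 83729/1666.
I try shelf.roster(), — result: [gosnisut, pefla].
I run shelf.setk passing k: cabu, v: -439, and observe nil.

Answer: {gosnisut=-4569/1666, pefla=2248-02-28}


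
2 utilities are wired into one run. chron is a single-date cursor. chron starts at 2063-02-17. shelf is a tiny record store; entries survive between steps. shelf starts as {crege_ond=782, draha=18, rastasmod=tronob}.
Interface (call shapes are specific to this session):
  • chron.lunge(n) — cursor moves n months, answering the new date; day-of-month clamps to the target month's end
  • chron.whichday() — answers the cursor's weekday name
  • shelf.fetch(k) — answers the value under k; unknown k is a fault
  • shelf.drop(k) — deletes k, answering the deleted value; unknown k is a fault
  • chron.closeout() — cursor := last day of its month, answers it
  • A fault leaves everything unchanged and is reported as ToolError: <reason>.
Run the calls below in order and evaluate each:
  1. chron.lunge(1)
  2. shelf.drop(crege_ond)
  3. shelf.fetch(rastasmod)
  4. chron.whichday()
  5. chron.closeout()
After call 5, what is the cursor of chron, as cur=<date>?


Answer: cur=2063-03-31

Derivation:
# 1. chron.lunge(n→1) == 2063-03-17
# 2. shelf.drop(k→crege_ond) == 782
# 3. shelf.fetch(k→rastasmod) == tronob
# 4. chron.whichday() == Saturday
# 5. chron.closeout() == 2063-03-31


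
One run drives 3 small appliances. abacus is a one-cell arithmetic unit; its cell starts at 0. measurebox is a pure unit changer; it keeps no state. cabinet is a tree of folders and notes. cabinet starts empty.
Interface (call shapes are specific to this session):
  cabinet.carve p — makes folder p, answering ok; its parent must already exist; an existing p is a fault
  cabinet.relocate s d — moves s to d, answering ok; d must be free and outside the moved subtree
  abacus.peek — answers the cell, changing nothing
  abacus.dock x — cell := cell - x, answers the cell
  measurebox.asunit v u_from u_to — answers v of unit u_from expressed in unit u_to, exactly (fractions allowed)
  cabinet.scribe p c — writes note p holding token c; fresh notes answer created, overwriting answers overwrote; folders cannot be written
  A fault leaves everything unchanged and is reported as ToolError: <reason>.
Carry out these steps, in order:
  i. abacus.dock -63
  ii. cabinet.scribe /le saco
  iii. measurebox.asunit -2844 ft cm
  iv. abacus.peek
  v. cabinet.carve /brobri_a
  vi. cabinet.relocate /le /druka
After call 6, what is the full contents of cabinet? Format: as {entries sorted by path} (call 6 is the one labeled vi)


! 1. dock(x=-63) == 63
! 2. scribe(p=/le, c=saco) == created
! 3. asunit(v=-2844, u_from=ft, u_to=cm) == -2167128/25
! 4. peek() == 63
! 5. carve(p=/brobri_a) == ok
! 6. relocate(s=/le, d=/druka) == ok

Answer: {brobri_a/, druka=saco}


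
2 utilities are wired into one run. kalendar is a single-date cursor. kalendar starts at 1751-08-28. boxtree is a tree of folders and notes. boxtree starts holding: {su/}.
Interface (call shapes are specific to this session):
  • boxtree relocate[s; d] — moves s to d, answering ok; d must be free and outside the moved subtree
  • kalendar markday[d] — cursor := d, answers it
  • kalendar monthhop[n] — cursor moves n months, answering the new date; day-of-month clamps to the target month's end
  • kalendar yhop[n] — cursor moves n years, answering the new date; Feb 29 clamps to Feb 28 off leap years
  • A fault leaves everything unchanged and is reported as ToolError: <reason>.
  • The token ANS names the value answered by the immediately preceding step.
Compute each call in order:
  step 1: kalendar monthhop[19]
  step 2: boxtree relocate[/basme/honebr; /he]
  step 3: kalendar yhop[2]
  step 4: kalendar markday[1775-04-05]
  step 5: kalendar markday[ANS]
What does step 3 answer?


I run kalendar monthhop with 19: 1753-03-28.
I invoke boxtree relocate with /basme/honebr, /he, — result: ToolError: not found.
Now I run kalendar yhop with 2, yielding 1755-03-28.
Calling kalendar markday with 1775-04-05, → 1775-04-05.
Now I run kalendar markday with ANS, — result: 1775-04-05.

Answer: 1755-03-28


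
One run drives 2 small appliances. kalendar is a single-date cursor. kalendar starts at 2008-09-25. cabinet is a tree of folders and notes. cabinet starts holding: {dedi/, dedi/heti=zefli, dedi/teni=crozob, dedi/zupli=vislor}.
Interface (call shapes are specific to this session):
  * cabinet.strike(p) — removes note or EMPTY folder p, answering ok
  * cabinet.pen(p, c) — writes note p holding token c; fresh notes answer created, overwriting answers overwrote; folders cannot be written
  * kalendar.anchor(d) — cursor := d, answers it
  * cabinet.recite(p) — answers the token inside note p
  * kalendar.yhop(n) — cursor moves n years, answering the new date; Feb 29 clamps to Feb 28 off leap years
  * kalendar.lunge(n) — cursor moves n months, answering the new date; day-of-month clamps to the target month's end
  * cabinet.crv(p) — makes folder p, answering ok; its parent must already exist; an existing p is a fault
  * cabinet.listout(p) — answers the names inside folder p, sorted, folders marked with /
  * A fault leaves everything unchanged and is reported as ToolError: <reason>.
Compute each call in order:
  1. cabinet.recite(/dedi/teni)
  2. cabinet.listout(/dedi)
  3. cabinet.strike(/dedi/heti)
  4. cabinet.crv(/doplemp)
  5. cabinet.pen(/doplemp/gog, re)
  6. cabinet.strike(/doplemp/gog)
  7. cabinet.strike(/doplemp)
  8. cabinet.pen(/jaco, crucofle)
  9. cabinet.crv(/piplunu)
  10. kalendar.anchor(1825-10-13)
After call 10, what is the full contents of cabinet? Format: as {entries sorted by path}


Invoking recite(/dedi/teni), and observe crozob.
I call listout(/dedi), → [heti, teni, zupli].
I call strike(/dedi/heti): ok.
I try crv(/doplemp), → ok.
Then pen(/doplemp/gog, re), and get created.
I call strike(/doplemp/gog), → ok.
I use strike(/doplemp), and observe ok.
Next I call pen(/jaco, crucofle), and observe created.
I try crv(/piplunu): ok.
Calling anchor(1825-10-13), giving 1825-10-13.

Answer: {dedi/, dedi/teni=crozob, dedi/zupli=vislor, jaco=crucofle, piplunu/}


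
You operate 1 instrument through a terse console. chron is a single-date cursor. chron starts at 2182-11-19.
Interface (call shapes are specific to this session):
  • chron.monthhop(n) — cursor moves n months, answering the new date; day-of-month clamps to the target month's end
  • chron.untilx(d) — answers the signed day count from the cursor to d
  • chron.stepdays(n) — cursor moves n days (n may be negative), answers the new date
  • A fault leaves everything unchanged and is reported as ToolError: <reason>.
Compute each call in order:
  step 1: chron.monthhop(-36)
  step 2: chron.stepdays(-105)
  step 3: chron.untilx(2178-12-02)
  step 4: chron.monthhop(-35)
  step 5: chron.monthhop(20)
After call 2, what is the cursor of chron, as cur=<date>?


Answer: cur=2179-08-06

Derivation:
>> chron.monthhop(-36)
<< 2179-11-19
>> chron.stepdays(-105)
<< 2179-08-06
>> chron.untilx(2178-12-02)
<< -247
>> chron.monthhop(-35)
<< 2176-09-06
>> chron.monthhop(20)
<< 2178-05-06


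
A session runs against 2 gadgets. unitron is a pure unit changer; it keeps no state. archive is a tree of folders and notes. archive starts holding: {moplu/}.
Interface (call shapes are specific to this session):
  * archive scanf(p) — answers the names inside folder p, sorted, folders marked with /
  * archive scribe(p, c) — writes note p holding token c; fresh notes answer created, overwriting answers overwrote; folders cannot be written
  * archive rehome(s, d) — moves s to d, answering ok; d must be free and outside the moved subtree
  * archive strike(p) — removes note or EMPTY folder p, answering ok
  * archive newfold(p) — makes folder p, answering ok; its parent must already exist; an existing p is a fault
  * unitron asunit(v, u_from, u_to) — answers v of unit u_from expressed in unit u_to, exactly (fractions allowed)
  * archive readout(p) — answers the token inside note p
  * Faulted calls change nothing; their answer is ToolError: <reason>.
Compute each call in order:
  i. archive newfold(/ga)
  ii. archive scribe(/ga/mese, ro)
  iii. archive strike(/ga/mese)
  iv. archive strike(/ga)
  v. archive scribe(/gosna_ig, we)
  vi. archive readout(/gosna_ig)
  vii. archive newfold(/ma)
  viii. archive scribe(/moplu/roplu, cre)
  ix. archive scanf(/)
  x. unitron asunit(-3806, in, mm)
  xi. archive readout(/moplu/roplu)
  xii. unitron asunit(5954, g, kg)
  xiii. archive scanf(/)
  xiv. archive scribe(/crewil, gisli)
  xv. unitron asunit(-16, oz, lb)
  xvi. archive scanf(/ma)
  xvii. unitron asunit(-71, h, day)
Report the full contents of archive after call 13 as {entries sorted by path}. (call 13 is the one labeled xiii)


Answer: {gosna_ig=we, ma/, moplu/, moplu/roplu=cre}

Derivation:
-- archive newfold(p='/ga') : ok
-- archive scribe(p='/ga/mese', c='ro') : created
-- archive strike(p='/ga/mese') : ok
-- archive strike(p='/ga') : ok
-- archive scribe(p='/gosna_ig', c='we') : created
-- archive readout(p='/gosna_ig') : we
-- archive newfold(p='/ma') : ok
-- archive scribe(p='/moplu/roplu', c='cre') : created
-- archive scanf(p='/') : [gosna_ig, ma/, moplu/]
-- unitron asunit(v='-3806', u_from='in', u_to='mm') : -483362/5
-- archive readout(p='/moplu/roplu') : cre
-- unitron asunit(v='5954', u_from='g', u_to='kg') : 2977/500
-- archive scanf(p='/') : [gosna_ig, ma/, moplu/]
-- archive scribe(p='/crewil', c='gisli') : created
-- unitron asunit(v='-16', u_from='oz', u_to='lb') : -1
-- archive scanf(p='/ma') : []
-- unitron asunit(v='-71', u_from='h', u_to='day') : -71/24


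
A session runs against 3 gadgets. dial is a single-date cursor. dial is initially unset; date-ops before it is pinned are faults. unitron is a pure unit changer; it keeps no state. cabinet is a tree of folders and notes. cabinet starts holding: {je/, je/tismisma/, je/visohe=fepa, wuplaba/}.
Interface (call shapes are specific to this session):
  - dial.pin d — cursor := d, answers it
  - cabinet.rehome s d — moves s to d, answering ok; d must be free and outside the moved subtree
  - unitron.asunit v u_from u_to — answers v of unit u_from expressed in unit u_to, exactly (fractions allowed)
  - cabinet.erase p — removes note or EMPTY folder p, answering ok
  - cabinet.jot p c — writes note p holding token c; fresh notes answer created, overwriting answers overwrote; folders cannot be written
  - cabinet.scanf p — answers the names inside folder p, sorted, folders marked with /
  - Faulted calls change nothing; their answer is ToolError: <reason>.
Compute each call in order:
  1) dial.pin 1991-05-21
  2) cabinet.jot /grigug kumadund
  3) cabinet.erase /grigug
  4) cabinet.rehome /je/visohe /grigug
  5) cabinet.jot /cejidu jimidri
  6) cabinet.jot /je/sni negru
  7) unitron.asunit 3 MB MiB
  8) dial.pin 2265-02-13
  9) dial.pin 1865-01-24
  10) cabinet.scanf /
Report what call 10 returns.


Answer: [cejidu, grigug, je/, wuplaba/]

Derivation:
> dial.pin d=1991-05-21
:: 1991-05-21
> cabinet.jot p=/grigug c=kumadund
:: created
> cabinet.erase p=/grigug
:: ok
> cabinet.rehome s=/je/visohe d=/grigug
:: ok
> cabinet.jot p=/cejidu c=jimidri
:: created
> cabinet.jot p=/je/sni c=negru
:: created
> unitron.asunit v=3 u_from=MB u_to=MiB
:: 46875/16384
> dial.pin d=2265-02-13
:: 2265-02-13
> dial.pin d=1865-01-24
:: 1865-01-24
> cabinet.scanf p=/
:: [cejidu, grigug, je/, wuplaba/]


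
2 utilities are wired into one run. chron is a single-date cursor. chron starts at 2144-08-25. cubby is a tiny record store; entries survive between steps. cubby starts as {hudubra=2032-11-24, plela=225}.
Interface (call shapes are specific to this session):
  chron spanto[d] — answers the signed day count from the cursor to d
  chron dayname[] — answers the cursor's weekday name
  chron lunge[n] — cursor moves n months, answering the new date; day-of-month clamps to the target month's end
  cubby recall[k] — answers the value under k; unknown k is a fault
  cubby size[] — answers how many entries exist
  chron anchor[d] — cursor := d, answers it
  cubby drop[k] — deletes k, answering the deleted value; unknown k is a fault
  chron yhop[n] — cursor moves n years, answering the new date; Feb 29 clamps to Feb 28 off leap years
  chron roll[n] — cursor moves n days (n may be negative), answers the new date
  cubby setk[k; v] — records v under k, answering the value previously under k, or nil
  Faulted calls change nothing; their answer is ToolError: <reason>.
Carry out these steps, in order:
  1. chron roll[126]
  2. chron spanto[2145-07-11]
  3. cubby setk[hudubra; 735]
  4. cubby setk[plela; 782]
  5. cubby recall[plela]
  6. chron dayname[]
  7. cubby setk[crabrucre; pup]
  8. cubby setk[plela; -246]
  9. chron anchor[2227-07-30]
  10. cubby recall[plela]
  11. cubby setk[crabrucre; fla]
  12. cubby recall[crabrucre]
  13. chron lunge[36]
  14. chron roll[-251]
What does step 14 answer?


-- chron roll(n→126) == 2144-12-29
-- chron spanto(d→2145-07-11) == 194
-- cubby setk(k→hudubra, v→735) == 2032-11-24
-- cubby setk(k→plela, v→782) == 225
-- cubby recall(k→plela) == 782
-- chron dayname() == Tuesday
-- cubby setk(k→crabrucre, v→pup) == nil
-- cubby setk(k→plela, v→-246) == 782
-- chron anchor(d→2227-07-30) == 2227-07-30
-- cubby recall(k→plela) == -246
-- cubby setk(k→crabrucre, v→fla) == pup
-- cubby recall(k→crabrucre) == fla
-- chron lunge(n→36) == 2230-07-30
-- chron roll(n→-251) == 2229-11-21

Answer: 2229-11-21


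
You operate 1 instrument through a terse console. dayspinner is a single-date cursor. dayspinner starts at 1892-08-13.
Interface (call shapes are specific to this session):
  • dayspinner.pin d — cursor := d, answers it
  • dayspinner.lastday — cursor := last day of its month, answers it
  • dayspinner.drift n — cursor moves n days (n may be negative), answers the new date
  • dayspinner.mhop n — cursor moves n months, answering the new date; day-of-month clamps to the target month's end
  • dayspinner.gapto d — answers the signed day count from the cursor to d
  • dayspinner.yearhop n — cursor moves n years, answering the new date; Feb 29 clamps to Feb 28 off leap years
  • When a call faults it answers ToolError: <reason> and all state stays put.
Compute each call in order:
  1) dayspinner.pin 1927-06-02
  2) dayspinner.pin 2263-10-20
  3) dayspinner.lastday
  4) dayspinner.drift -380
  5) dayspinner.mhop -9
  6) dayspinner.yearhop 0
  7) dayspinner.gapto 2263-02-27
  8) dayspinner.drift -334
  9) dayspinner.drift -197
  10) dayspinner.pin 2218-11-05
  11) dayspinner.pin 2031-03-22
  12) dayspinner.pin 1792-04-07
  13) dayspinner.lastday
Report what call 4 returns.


Answer: 2262-10-16

Derivation:
// dayspinner.pin(d: 1927-06-02) : 1927-06-02
// dayspinner.pin(d: 2263-10-20) : 2263-10-20
// dayspinner.lastday() : 2263-10-31
// dayspinner.drift(n: -380) : 2262-10-16
// dayspinner.mhop(n: -9) : 2262-01-16
// dayspinner.yearhop(n: 0) : 2262-01-16
// dayspinner.gapto(d: 2263-02-27) : 407
// dayspinner.drift(n: -334) : 2261-02-16
// dayspinner.drift(n: -197) : 2260-08-03
// dayspinner.pin(d: 2218-11-05) : 2218-11-05
// dayspinner.pin(d: 2031-03-22) : 2031-03-22
// dayspinner.pin(d: 1792-04-07) : 1792-04-07
// dayspinner.lastday() : 1792-04-30


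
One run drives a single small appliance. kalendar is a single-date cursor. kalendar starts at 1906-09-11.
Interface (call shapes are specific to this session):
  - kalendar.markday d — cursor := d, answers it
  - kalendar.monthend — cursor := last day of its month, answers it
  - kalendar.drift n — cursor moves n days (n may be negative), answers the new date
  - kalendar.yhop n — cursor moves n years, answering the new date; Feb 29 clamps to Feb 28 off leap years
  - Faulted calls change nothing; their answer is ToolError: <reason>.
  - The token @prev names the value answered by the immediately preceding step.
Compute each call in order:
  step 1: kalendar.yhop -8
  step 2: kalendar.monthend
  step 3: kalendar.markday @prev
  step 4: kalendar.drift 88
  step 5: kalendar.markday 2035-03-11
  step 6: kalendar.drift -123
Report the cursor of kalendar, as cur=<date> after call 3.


Answer: cur=1898-09-30

Derivation:
Then yhop(n='-8'), and get 1898-09-11.
I run monthend, and see 1898-09-30.
I use markday(d='@prev'), giving 1898-09-30.
I try drift(n='88'): 1898-12-27.
I call markday(d='2035-03-11'), which returns 2035-03-11.
I use drift(n='-123'), and get 2034-11-08.


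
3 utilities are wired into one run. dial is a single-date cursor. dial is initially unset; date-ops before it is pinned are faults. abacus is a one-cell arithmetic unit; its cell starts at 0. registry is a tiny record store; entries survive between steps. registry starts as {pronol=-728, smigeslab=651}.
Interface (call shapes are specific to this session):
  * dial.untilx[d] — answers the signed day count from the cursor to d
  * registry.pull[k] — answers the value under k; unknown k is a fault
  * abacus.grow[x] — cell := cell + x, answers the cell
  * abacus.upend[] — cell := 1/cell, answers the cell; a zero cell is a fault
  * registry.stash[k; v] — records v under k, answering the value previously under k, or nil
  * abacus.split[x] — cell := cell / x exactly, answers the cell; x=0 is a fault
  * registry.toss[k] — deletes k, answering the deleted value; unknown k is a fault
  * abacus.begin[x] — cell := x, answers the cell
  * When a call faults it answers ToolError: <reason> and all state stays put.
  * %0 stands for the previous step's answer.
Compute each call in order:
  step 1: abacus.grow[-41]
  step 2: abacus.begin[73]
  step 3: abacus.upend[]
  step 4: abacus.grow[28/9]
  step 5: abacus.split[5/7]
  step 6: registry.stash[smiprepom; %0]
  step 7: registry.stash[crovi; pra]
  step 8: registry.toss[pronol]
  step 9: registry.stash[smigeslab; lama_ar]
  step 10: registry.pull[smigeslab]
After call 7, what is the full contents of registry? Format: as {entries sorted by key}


Answer: {crovi=pra, pronol=-728, smigeslab=651, smiprepom=14371/3285}

Derivation:
Act: grow[x='-41']
Obs: -41
Act: begin[x='73']
Obs: 73
Act: upend[]
Obs: 1/73
Act: grow[x='28/9']
Obs: 2053/657
Act: split[x='5/7']
Obs: 14371/3285
Act: stash[k='smiprepom'; v='%0']
Obs: nil
Act: stash[k='crovi'; v='pra']
Obs: nil
Act: toss[k='pronol']
Obs: -728
Act: stash[k='smigeslab'; v='lama_ar']
Obs: 651
Act: pull[k='smigeslab']
Obs: lama_ar


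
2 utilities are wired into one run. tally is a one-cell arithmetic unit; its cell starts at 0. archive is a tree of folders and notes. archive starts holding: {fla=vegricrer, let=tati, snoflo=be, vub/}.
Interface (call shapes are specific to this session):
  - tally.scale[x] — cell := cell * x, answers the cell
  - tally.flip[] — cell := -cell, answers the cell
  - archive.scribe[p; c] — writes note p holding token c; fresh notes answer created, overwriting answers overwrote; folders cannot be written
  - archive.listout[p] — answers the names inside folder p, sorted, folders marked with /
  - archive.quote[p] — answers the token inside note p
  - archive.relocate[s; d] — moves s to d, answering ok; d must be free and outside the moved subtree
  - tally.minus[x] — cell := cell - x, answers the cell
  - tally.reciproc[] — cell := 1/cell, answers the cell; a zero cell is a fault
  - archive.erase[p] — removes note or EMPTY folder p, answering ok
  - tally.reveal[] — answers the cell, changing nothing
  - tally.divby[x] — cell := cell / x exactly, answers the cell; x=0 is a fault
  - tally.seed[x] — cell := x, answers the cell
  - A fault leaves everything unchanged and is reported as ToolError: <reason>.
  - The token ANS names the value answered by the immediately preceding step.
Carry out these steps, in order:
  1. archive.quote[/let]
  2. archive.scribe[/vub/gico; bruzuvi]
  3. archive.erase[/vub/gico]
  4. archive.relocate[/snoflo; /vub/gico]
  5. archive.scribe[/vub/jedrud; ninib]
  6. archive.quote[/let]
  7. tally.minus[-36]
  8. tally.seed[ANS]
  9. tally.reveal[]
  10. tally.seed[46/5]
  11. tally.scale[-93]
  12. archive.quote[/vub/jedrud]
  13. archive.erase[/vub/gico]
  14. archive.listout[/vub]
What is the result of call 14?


// archive.quote(p: /let) => tati
// archive.scribe(p: /vub/gico, c: bruzuvi) => created
// archive.erase(p: /vub/gico) => ok
// archive.relocate(s: /snoflo, d: /vub/gico) => ok
// archive.scribe(p: /vub/jedrud, c: ninib) => created
// archive.quote(p: /let) => tati
// tally.minus(x: -36) => 36
// tally.seed(x: ANS) => 36
// tally.reveal() => 36
// tally.seed(x: 46/5) => 46/5
// tally.scale(x: -93) => -4278/5
// archive.quote(p: /vub/jedrud) => ninib
// archive.erase(p: /vub/gico) => ok
// archive.listout(p: /vub) => [jedrud]

Answer: [jedrud]


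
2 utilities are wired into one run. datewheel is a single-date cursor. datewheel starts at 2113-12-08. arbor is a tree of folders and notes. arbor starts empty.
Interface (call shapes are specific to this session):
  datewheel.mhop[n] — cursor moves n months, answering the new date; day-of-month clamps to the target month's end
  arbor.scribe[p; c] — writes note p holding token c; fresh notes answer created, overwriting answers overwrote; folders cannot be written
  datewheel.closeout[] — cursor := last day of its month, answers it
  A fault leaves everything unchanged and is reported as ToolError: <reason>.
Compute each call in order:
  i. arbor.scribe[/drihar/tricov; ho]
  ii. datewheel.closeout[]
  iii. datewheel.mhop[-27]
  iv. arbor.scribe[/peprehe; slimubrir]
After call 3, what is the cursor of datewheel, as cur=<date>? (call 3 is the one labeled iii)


> scribe p='/drihar/tricov' c='ho'
  ToolError: no parent
> closeout
  2113-12-31
> mhop n='-27'
  2111-09-30
> scribe p='/peprehe' c='slimubrir'
  created

Answer: cur=2111-09-30


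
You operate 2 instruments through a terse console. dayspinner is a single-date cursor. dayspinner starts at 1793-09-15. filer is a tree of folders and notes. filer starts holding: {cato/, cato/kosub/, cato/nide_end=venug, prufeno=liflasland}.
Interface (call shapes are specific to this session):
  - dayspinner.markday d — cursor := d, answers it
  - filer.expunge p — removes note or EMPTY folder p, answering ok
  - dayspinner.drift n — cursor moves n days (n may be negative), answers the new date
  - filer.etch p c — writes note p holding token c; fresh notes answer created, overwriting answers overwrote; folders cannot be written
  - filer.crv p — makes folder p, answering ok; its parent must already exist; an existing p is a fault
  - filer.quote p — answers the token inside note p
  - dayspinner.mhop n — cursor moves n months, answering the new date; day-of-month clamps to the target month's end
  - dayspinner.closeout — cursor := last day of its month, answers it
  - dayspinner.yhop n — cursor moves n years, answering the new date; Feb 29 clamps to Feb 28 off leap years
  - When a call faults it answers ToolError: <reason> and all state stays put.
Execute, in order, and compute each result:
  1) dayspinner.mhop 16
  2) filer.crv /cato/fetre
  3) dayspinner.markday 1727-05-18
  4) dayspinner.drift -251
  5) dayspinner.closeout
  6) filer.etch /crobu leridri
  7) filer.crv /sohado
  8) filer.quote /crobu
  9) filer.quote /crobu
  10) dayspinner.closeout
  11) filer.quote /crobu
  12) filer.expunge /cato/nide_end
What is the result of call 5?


Answer: 1726-09-30

Derivation:
Calling dayspinner.mhop(n=16), and see 1795-01-15.
Calling filer.crv(p=/cato/fetre), and get ok.
I use dayspinner.markday(d=1727-05-18), and observe 1727-05-18.
Next I call dayspinner.drift(n=-251), and observe 1726-09-09.
I use dayspinner.closeout(), yielding 1726-09-30.
I invoke filer.etch(p=/crobu, c=leridri), → created.
I call filer.crv(p=/sohado), → ok.
Now I run filer.quote(p=/crobu), → leridri.
Invoking filer.quote(p=/crobu), and observe leridri.
Calling dayspinner.closeout(), yielding 1726-09-30.
I call filer.quote(p=/crobu), → leridri.
I try filer.expunge(p=/cato/nide_end), which returns ok.


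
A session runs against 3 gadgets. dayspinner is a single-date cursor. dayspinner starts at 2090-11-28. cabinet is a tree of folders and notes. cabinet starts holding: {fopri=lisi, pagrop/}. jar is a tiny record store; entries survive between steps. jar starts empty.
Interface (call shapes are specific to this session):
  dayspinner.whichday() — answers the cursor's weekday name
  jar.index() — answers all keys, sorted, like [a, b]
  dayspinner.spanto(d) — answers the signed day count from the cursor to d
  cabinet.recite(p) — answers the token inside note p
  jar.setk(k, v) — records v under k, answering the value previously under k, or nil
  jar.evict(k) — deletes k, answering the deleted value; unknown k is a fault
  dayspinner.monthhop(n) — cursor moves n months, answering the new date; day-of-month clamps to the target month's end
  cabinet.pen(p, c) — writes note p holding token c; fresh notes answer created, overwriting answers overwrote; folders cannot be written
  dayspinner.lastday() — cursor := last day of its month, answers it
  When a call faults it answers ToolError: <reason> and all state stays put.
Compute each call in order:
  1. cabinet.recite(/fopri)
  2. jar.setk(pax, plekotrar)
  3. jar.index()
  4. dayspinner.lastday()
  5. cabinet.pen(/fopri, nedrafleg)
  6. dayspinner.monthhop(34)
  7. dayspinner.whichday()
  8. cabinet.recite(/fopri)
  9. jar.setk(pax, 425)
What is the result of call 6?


-> cabinet.recite(p: /fopri)
<- lisi
-> jar.setk(k: pax, v: plekotrar)
<- nil
-> jar.index()
<- [pax]
-> dayspinner.lastday()
<- 2090-11-30
-> cabinet.pen(p: /fopri, c: nedrafleg)
<- overwrote
-> dayspinner.monthhop(n: 34)
<- 2093-09-30
-> dayspinner.whichday()
<- Wednesday
-> cabinet.recite(p: /fopri)
<- nedrafleg
-> jar.setk(k: pax, v: 425)
<- plekotrar

Answer: 2093-09-30


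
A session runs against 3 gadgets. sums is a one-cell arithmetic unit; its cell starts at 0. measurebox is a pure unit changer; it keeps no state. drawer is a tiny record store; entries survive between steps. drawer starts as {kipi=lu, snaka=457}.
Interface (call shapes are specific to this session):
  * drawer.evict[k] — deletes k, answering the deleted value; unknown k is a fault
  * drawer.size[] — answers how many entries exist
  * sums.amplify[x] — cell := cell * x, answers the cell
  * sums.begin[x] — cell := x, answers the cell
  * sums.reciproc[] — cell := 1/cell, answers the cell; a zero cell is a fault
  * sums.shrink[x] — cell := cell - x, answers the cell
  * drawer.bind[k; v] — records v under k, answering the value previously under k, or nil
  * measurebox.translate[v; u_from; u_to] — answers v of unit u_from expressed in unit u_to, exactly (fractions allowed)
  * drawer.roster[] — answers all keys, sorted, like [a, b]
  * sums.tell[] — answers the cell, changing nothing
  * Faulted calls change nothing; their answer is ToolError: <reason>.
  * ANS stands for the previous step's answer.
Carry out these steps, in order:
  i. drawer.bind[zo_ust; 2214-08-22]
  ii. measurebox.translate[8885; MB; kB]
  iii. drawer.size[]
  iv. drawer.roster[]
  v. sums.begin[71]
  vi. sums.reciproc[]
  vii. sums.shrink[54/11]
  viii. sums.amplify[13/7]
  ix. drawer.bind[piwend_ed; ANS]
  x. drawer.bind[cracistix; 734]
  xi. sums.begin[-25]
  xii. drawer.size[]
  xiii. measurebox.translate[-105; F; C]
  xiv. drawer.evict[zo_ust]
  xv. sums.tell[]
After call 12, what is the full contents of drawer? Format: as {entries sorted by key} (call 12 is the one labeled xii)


Answer: {cracistix=734, kipi=lu, piwend_ed=-49699/5467, snaka=457, zo_ust=2214-08-22}

Derivation:
I use bind(k: zo_ust, v: 2214-08-22), and observe nil.
I call translate(v: 8885, u_from: MB, u_to: kB), yielding 8885000.
I run size, giving 3.
I run roster, — result: [kipi, snaka, zo_ust].
I try begin(x: 71), and see 71.
Invoking reciproc(): 1/71.
Next I call shrink(x: 54/11), which returns -3823/781.
I invoke amplify(x: 13/7), giving -49699/5467.
I invoke bind(k: piwend_ed, v: ANS), → nil.
I use bind(k: cracistix, v: 734), → nil.
I call begin(x: -25), and get -25.
I use size(), — result: 5.
Using translate(v: -105, u_from: F, u_to: C), and observe -685/9.
Using evict(k: zo_ust), and observe 2214-08-22.
I try tell, and get -25.


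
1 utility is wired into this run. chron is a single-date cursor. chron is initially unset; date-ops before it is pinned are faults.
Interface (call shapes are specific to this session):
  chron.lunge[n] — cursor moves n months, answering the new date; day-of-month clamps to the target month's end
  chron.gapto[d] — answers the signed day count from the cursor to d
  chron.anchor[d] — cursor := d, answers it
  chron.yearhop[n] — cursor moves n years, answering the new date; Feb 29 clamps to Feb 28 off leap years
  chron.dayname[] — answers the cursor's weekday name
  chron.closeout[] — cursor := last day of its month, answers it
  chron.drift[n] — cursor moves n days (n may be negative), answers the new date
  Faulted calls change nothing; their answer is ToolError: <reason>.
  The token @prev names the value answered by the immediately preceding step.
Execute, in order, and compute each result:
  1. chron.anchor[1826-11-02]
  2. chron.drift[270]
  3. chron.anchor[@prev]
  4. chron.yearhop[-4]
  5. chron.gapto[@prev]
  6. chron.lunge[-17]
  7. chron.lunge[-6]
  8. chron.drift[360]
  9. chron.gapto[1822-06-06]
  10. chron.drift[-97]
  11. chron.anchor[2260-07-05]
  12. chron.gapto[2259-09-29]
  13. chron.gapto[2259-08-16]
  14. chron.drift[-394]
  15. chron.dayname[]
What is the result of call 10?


Answer: 1822-05-18

Derivation:
> chron.anchor d='1826-11-02'
= 1826-11-02
> chron.drift n='270'
= 1827-07-30
> chron.anchor d='@prev'
= 1827-07-30
> chron.yearhop n='-4'
= 1823-07-30
> chron.gapto d='@prev'
= 0
> chron.lunge n='-17'
= 1822-02-28
> chron.lunge n='-6'
= 1821-08-28
> chron.drift n='360'
= 1822-08-23
> chron.gapto d='1822-06-06'
= -78
> chron.drift n='-97'
= 1822-05-18
> chron.anchor d='2260-07-05'
= 2260-07-05
> chron.gapto d='2259-09-29'
= -280
> chron.gapto d='2259-08-16'
= -324
> chron.drift n='-394'
= 2259-06-07
> chron.dayname
= Tuesday


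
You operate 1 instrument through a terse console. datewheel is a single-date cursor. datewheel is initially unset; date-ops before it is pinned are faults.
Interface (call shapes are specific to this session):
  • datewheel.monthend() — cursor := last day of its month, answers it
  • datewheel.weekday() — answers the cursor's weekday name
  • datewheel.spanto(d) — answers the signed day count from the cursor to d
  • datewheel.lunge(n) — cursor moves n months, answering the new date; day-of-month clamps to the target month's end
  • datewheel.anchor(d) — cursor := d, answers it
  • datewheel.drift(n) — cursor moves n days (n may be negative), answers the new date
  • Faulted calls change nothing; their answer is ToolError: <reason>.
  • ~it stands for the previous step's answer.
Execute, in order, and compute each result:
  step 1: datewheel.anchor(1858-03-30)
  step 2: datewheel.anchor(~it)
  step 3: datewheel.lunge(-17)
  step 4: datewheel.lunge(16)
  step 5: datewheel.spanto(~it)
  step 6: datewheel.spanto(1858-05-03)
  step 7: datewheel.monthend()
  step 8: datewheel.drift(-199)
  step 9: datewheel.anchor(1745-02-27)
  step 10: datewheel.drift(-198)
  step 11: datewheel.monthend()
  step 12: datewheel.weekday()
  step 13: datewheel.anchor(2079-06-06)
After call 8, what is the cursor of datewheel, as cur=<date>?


-- 1. anchor(d='1858-03-30') => 1858-03-30
-- 2. anchor(d='~it') => 1858-03-30
-- 3. lunge(n='-17') => 1856-10-30
-- 4. lunge(n='16') => 1858-02-28
-- 5. spanto(d='~it') => 0
-- 6. spanto(d='1858-05-03') => 64
-- 7. monthend() => 1858-02-28
-- 8. drift(n='-199') => 1857-08-13
-- 9. anchor(d='1745-02-27') => 1745-02-27
-- 10. drift(n='-198') => 1744-08-13
-- 11. monthend() => 1744-08-31
-- 12. weekday() => Monday
-- 13. anchor(d='2079-06-06') => 2079-06-06

Answer: cur=1857-08-13
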